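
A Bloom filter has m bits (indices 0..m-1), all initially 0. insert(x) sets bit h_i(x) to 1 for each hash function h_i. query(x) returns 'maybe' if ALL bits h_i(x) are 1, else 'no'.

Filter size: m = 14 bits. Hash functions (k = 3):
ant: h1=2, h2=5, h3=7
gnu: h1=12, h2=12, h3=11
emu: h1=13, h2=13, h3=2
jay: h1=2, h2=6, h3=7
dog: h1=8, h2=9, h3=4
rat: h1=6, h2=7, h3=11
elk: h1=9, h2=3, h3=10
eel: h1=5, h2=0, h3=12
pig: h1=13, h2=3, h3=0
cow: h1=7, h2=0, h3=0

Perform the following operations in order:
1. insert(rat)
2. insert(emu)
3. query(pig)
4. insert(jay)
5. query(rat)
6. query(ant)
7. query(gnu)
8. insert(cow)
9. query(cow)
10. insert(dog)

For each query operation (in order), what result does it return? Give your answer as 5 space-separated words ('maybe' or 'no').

Start: bits=00000000000000
Op 1: insert rat -> sets bits 6 7 11 -> bits=00000011000100
Op 2: insert emu -> sets bits 2 13 -> bits=00100011000101
Op 3: query pig -> checks bit0=0, bit3=0, bit13=1 (has a 0) -> no
Op 4: insert jay -> sets bits 2 6 7 -> bits=00100011000101
Op 5: query rat -> checks bit6=1, bit7=1, bit11=1 (all 1) -> maybe
Op 6: query ant -> checks bit2=1, bit5=0, bit7=1 (has a 0) -> no
Op 7: query gnu -> checks bit11=1, bit12=0 (has a 0) -> no
Op 8: insert cow -> sets bits 0 7 -> bits=10100011000101
Op 9: query cow -> checks bit0=1, bit7=1 (all 1) -> maybe
Op 10: insert dog -> sets bits 4 8 9 -> bits=10101011110101
Query results in order: no maybe no no maybe

Answer: no maybe no no maybe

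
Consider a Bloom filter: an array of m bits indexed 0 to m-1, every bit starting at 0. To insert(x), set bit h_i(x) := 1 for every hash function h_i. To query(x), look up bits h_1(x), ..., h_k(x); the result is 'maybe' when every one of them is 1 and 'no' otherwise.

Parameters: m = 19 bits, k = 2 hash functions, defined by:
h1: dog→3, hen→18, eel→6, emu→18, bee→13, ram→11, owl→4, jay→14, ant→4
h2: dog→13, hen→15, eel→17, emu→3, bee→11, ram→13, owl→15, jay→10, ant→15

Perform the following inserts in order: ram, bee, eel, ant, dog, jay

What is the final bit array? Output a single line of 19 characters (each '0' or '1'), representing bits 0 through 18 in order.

Answer: 0001101000110111010

Derivation:
Start: bits=0000000000000000000
After insert 'ram': sets bits 11 13 -> bits=0000000000010100000
After insert 'bee': sets bits 11 13 -> bits=0000000000010100000
After insert 'eel': sets bits 6 17 -> bits=0000001000010100010
After insert 'ant': sets bits 4 15 -> bits=0000101000010101010
After insert 'dog': sets bits 3 13 -> bits=0001101000010101010
After insert 'jay': sets bits 10 14 -> bits=0001101000110111010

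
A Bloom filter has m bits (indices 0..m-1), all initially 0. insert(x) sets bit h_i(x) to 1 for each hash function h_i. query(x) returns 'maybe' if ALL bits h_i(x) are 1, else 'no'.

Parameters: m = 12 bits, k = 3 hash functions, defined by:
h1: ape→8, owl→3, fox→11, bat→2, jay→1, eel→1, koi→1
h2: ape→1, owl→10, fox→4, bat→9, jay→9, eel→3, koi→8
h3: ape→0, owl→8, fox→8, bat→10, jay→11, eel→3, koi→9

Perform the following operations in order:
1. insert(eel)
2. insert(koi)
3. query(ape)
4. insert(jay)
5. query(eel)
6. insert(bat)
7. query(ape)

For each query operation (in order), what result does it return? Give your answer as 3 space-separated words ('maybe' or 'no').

Start: bits=000000000000
Op 1: insert eel -> sets bits 1 3 -> bits=010100000000
Op 2: insert koi -> sets bits 1 8 9 -> bits=010100001100
Op 3: query ape -> checks bit0=0, bit1=1, bit8=1 (has a 0) -> no
Op 4: insert jay -> sets bits 1 9 11 -> bits=010100001101
Op 5: query eel -> checks bit1=1, bit3=1 (all 1) -> maybe
Op 6: insert bat -> sets bits 2 9 10 -> bits=011100001111
Op 7: query ape -> checks bit0=0, bit1=1, bit8=1 (has a 0) -> no
Query results in order: no maybe no

Answer: no maybe no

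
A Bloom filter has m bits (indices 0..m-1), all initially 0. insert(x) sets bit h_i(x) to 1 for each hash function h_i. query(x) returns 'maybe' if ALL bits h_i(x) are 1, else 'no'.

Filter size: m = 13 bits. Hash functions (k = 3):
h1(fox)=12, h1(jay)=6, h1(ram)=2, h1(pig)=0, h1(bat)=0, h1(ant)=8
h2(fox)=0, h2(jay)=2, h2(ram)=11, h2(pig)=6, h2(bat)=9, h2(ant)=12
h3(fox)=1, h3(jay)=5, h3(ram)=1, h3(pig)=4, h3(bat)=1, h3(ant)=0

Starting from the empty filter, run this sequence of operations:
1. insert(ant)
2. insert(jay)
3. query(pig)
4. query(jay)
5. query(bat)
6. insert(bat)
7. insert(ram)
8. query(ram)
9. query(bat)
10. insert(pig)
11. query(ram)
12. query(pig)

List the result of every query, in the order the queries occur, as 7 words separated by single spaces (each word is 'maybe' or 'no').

Answer: no maybe no maybe maybe maybe maybe

Derivation:
Start: bits=0000000000000
Op 1: insert ant -> sets bits 0 8 12 -> bits=1000000010001
Op 2: insert jay -> sets bits 2 5 6 -> bits=1010011010001
Op 3: query pig -> checks bit0=1, bit4=0, bit6=1 (has a 0) -> no
Op 4: query jay -> checks bit2=1, bit5=1, bit6=1 (all 1) -> maybe
Op 5: query bat -> checks bit0=1, bit1=0, bit9=0 (has a 0) -> no
Op 6: insert bat -> sets bits 0 1 9 -> bits=1110011011001
Op 7: insert ram -> sets bits 1 2 11 -> bits=1110011011011
Op 8: query ram -> checks bit1=1, bit2=1, bit11=1 (all 1) -> maybe
Op 9: query bat -> checks bit0=1, bit1=1, bit9=1 (all 1) -> maybe
Op 10: insert pig -> sets bits 0 4 6 -> bits=1110111011011
Op 11: query ram -> checks bit1=1, bit2=1, bit11=1 (all 1) -> maybe
Op 12: query pig -> checks bit0=1, bit4=1, bit6=1 (all 1) -> maybe
Query results in order: no maybe no maybe maybe maybe maybe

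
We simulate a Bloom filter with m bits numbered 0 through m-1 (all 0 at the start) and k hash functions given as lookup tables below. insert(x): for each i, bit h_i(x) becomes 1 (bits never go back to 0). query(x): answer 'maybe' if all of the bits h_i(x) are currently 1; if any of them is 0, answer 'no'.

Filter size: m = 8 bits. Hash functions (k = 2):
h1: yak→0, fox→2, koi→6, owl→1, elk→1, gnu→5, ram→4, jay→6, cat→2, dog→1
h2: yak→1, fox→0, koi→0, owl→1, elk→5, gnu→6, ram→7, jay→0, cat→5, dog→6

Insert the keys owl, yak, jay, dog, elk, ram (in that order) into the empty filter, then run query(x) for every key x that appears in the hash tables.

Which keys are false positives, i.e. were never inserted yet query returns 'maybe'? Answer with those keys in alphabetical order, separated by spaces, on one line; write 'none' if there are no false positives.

Answer: gnu koi

Derivation:
Start: bits=00000000
After insert 'owl': sets bits 1 -> bits=01000000
After insert 'yak': sets bits 0 1 -> bits=11000000
After insert 'jay': sets bits 0 6 -> bits=11000010
After insert 'dog': sets bits 1 6 -> bits=11000010
After insert 'elk': sets bits 1 5 -> bits=11000110
After insert 'ram': sets bits 4 7 -> bits=11001111
Not inserted: cat fox gnu koi — query each against bits=11001111:
query cat: checks bit2=0, bit5=1 (has a 0) -> no => not a false positive
query fox: checks bit0=1, bit2=0 (has a 0) -> no => not a false positive
query gnu: checks bit5=1, bit6=1 (all 1) -> maybe => FALSE POSITIVE
query koi: checks bit0=1, bit6=1 (all 1) -> maybe => FALSE POSITIVE
False positives (alphabetical): gnu koi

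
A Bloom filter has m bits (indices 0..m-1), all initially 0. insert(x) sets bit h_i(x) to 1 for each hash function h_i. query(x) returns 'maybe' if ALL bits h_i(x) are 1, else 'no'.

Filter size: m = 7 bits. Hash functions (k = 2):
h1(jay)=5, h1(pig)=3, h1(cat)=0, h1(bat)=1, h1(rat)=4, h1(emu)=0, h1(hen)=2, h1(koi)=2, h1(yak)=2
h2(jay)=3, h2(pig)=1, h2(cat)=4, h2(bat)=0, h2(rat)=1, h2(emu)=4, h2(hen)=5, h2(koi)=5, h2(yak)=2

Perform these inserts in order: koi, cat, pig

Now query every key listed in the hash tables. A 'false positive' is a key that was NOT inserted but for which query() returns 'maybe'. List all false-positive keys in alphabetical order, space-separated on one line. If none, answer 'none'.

Start: bits=0000000
After insert 'koi': sets bits 2 5 -> bits=0010010
After insert 'cat': sets bits 0 4 -> bits=1010110
After insert 'pig': sets bits 1 3 -> bits=1111110
Not inserted: bat emu hen jay rat yak — query each against bits=1111110:
query bat: checks bit0=1, bit1=1 (all 1) -> maybe => FALSE POSITIVE
query emu: checks bit0=1, bit4=1 (all 1) -> maybe => FALSE POSITIVE
query hen: checks bit2=1, bit5=1 (all 1) -> maybe => FALSE POSITIVE
query jay: checks bit3=1, bit5=1 (all 1) -> maybe => FALSE POSITIVE
query rat: checks bit1=1, bit4=1 (all 1) -> maybe => FALSE POSITIVE
query yak: checks bit2=1 (all 1) -> maybe => FALSE POSITIVE
False positives (alphabetical): bat emu hen jay rat yak

Answer: bat emu hen jay rat yak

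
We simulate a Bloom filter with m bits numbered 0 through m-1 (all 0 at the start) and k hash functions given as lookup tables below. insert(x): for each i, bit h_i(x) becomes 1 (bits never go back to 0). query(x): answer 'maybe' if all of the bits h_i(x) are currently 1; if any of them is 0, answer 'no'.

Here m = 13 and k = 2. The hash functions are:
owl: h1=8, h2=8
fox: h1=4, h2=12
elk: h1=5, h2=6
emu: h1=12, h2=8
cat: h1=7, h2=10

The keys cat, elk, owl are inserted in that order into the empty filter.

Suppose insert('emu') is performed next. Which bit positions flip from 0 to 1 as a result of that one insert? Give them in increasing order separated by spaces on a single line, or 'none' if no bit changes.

Start: bits=0000000000000
After insert 'cat': sets bits 7 10 -> bits=0000000100100
After insert 'elk': sets bits 5 6 -> bits=0000011100100
After insert 'owl': sets bits 8 -> bits=0000011110100
insert 'emu' would touch bits 8 12; currently bit8=1, bit12=0
Bits that are 0 among those (would change 0->1): 12

Answer: 12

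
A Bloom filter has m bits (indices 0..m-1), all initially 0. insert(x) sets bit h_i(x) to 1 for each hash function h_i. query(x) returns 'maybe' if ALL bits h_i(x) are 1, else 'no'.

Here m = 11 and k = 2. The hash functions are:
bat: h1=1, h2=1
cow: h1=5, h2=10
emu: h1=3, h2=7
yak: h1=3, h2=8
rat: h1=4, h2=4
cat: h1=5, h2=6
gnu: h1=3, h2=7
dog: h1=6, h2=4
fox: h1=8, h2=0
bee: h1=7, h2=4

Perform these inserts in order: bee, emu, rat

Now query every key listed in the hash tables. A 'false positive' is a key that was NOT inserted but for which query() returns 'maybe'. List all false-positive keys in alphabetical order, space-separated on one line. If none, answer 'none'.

Start: bits=00000000000
After insert 'bee': sets bits 4 7 -> bits=00001001000
After insert 'emu': sets bits 3 7 -> bits=00011001000
After insert 'rat': sets bits 4 -> bits=00011001000
Not inserted: bat cat cow dog fox gnu yak — query each against bits=00011001000:
query bat: checks bit1=0 (has a 0) -> no => not a false positive
query cat: checks bit5=0, bit6=0 (has a 0) -> no => not a false positive
query cow: checks bit5=0, bit10=0 (has a 0) -> no => not a false positive
query dog: checks bit4=1, bit6=0 (has a 0) -> no => not a false positive
query fox: checks bit0=0, bit8=0 (has a 0) -> no => not a false positive
query gnu: checks bit3=1, bit7=1 (all 1) -> maybe => FALSE POSITIVE
query yak: checks bit3=1, bit8=0 (has a 0) -> no => not a false positive
False positives (alphabetical): gnu

Answer: gnu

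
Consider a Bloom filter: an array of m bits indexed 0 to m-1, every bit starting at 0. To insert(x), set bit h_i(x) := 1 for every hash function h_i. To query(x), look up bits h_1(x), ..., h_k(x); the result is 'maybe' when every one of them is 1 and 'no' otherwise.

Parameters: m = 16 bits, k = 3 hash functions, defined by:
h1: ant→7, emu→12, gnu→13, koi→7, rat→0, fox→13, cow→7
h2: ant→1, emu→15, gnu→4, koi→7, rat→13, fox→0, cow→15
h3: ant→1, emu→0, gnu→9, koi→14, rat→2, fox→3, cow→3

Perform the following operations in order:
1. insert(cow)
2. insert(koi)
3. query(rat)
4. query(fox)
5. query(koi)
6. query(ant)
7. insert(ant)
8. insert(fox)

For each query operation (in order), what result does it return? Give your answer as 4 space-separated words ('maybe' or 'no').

Start: bits=0000000000000000
Op 1: insert cow -> sets bits 3 7 15 -> bits=0001000100000001
Op 2: insert koi -> sets bits 7 14 -> bits=0001000100000011
Op 3: query rat -> checks bit0=0, bit2=0, bit13=0 (has a 0) -> no
Op 4: query fox -> checks bit0=0, bit3=1, bit13=0 (has a 0) -> no
Op 5: query koi -> checks bit7=1, bit14=1 (all 1) -> maybe
Op 6: query ant -> checks bit1=0, bit7=1 (has a 0) -> no
Op 7: insert ant -> sets bits 1 7 -> bits=0101000100000011
Op 8: insert fox -> sets bits 0 3 13 -> bits=1101000100000111
Query results in order: no no maybe no

Answer: no no maybe no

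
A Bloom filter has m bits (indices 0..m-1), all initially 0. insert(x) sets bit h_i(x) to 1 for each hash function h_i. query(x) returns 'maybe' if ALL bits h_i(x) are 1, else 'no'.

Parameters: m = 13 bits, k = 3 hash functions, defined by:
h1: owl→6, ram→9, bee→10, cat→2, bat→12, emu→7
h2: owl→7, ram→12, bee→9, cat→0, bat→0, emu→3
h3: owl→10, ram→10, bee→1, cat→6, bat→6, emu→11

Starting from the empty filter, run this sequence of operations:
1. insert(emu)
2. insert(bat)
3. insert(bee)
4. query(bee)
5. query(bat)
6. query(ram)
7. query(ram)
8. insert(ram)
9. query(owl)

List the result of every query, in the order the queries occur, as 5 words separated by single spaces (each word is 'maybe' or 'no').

Start: bits=0000000000000
Op 1: insert emu -> sets bits 3 7 11 -> bits=0001000100010
Op 2: insert bat -> sets bits 0 6 12 -> bits=1001001100011
Op 3: insert bee -> sets bits 1 9 10 -> bits=1101001101111
Op 4: query bee -> checks bit1=1, bit9=1, bit10=1 (all 1) -> maybe
Op 5: query bat -> checks bit0=1, bit6=1, bit12=1 (all 1) -> maybe
Op 6: query ram -> checks bit9=1, bit10=1, bit12=1 (all 1) -> maybe
Op 7: query ram -> checks bit9=1, bit10=1, bit12=1 (all 1) -> maybe
Op 8: insert ram -> sets bits 9 10 12 -> bits=1101001101111
Op 9: query owl -> checks bit6=1, bit7=1, bit10=1 (all 1) -> maybe
Query results in order: maybe maybe maybe maybe maybe

Answer: maybe maybe maybe maybe maybe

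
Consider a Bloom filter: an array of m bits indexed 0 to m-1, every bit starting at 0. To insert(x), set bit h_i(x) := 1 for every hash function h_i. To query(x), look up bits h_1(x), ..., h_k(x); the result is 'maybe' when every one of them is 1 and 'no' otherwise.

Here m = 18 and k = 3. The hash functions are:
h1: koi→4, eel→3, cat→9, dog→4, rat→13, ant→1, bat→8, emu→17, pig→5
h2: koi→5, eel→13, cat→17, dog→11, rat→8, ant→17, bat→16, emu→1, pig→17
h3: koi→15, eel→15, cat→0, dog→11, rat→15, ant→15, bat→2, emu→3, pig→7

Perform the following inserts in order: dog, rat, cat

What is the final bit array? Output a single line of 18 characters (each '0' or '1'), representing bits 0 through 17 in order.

Start: bits=000000000000000000
After insert 'dog': sets bits 4 11 -> bits=000010000001000000
After insert 'rat': sets bits 8 13 15 -> bits=000010001001010100
After insert 'cat': sets bits 0 9 17 -> bits=100010001101010101

Answer: 100010001101010101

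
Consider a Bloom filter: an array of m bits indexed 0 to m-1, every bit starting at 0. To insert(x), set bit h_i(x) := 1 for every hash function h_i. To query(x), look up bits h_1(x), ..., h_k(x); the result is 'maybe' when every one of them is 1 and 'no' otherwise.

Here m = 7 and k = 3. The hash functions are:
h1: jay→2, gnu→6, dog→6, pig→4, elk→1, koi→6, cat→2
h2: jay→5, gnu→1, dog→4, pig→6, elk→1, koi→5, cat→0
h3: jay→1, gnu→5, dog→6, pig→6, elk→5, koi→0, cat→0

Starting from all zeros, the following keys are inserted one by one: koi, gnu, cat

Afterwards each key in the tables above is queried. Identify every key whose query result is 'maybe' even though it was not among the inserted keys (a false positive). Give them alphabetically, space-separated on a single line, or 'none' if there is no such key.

Answer: elk jay

Derivation:
Start: bits=0000000
After insert 'koi': sets bits 0 5 6 -> bits=1000011
After insert 'gnu': sets bits 1 5 6 -> bits=1100011
After insert 'cat': sets bits 0 2 -> bits=1110011
Not inserted: dog elk jay pig — query each against bits=1110011:
query dog: checks bit4=0, bit6=1 (has a 0) -> no => not a false positive
query elk: checks bit1=1, bit5=1 (all 1) -> maybe => FALSE POSITIVE
query jay: checks bit1=1, bit2=1, bit5=1 (all 1) -> maybe => FALSE POSITIVE
query pig: checks bit4=0, bit6=1 (has a 0) -> no => not a false positive
False positives (alphabetical): elk jay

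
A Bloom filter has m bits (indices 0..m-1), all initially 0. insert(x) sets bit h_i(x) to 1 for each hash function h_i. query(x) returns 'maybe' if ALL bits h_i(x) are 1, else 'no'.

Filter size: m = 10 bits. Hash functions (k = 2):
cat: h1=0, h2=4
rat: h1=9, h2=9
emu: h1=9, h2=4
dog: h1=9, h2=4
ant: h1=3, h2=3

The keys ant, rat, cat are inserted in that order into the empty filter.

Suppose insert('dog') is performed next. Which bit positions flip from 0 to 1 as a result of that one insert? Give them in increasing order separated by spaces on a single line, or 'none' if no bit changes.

Answer: none

Derivation:
Start: bits=0000000000
After insert 'ant': sets bits 3 -> bits=0001000000
After insert 'rat': sets bits 9 -> bits=0001000001
After insert 'cat': sets bits 0 4 -> bits=1001100001
insert 'dog' would touch bits 4 9; currently bit4=1, bit9=1
Bits that are 0 among those (would change 0->1): none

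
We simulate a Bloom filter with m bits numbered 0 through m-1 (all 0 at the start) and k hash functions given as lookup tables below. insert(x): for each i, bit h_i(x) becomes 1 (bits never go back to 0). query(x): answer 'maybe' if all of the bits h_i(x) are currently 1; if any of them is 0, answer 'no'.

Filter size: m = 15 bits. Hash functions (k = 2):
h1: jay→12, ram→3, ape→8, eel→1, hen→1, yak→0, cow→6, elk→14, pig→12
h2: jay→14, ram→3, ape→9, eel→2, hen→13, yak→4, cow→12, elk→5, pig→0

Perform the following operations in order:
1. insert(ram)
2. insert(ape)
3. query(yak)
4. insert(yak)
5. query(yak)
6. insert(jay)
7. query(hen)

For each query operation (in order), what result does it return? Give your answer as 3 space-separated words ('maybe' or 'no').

Answer: no maybe no

Derivation:
Start: bits=000000000000000
Op 1: insert ram -> sets bits 3 -> bits=000100000000000
Op 2: insert ape -> sets bits 8 9 -> bits=000100001100000
Op 3: query yak -> checks bit0=0, bit4=0 (has a 0) -> no
Op 4: insert yak -> sets bits 0 4 -> bits=100110001100000
Op 5: query yak -> checks bit0=1, bit4=1 (all 1) -> maybe
Op 6: insert jay -> sets bits 12 14 -> bits=100110001100101
Op 7: query hen -> checks bit1=0, bit13=0 (has a 0) -> no
Query results in order: no maybe no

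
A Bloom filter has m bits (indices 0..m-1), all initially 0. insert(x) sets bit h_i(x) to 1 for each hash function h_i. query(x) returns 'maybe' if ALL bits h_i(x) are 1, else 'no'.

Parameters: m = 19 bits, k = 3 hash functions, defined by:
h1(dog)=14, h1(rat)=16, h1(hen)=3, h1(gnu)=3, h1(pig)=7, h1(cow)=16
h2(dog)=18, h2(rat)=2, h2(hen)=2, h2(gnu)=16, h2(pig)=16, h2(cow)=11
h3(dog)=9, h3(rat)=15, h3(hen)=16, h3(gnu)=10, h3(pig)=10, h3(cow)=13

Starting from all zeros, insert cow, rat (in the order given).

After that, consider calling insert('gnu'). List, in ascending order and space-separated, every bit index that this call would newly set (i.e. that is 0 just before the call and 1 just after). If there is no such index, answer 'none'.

Answer: 3 10

Derivation:
Start: bits=0000000000000000000
After insert 'cow': sets bits 11 13 16 -> bits=0000000000010100100
After insert 'rat': sets bits 2 15 16 -> bits=0010000000010101100
insert 'gnu' would touch bits 3 10 16; currently bit3=0, bit10=0, bit16=1
Bits that are 0 among those (would change 0->1): 3 10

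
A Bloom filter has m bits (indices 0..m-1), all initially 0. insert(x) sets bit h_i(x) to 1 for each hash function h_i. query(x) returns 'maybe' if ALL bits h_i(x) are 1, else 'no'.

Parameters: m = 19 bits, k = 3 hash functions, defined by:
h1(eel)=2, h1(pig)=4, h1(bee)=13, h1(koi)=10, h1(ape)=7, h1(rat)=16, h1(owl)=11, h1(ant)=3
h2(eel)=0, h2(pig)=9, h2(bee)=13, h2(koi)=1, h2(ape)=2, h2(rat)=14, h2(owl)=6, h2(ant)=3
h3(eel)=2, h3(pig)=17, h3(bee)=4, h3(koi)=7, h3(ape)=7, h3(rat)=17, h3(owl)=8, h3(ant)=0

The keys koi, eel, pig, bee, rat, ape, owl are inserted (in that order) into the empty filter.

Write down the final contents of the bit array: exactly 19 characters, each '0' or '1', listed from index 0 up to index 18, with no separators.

Start: bits=0000000000000000000
After insert 'koi': sets bits 1 7 10 -> bits=0100000100100000000
After insert 'eel': sets bits 0 2 -> bits=1110000100100000000
After insert 'pig': sets bits 4 9 17 -> bits=1110100101100000010
After insert 'bee': sets bits 4 13 -> bits=1110100101100100010
After insert 'rat': sets bits 14 16 17 -> bits=1110100101100110110
After insert 'ape': sets bits 2 7 -> bits=1110100101100110110
After insert 'owl': sets bits 6 8 11 -> bits=1110101111110110110

Answer: 1110101111110110110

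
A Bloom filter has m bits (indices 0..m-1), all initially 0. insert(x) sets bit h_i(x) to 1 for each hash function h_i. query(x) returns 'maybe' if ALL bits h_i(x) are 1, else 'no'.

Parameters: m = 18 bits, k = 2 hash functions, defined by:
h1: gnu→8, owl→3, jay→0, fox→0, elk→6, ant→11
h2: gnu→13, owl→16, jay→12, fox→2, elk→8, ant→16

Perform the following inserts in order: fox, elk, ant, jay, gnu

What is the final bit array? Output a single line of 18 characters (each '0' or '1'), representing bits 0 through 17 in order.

Start: bits=000000000000000000
After insert 'fox': sets bits 0 2 -> bits=101000000000000000
After insert 'elk': sets bits 6 8 -> bits=101000101000000000
After insert 'ant': sets bits 11 16 -> bits=101000101001000010
After insert 'jay': sets bits 0 12 -> bits=101000101001100010
After insert 'gnu': sets bits 8 13 -> bits=101000101001110010

Answer: 101000101001110010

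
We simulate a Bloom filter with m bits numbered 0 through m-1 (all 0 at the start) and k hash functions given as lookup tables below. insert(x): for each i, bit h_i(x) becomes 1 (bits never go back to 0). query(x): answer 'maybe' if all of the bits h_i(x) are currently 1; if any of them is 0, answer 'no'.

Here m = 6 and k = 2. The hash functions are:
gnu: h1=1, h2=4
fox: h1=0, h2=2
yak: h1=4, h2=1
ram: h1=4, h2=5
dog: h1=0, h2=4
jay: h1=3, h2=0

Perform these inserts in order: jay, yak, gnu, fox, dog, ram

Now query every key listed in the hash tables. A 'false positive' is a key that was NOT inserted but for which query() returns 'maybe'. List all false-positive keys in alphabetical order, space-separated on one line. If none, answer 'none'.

Answer: none

Derivation:
Start: bits=000000
After insert 'jay': sets bits 0 3 -> bits=100100
After insert 'yak': sets bits 1 4 -> bits=110110
After insert 'gnu': sets bits 1 4 -> bits=110110
After insert 'fox': sets bits 0 2 -> bits=111110
After insert 'dog': sets bits 0 4 -> bits=111110
After insert 'ram': sets bits 4 5 -> bits=111111
Not inserted: (none) — query each against bits=111111:
False positives (alphabetical): none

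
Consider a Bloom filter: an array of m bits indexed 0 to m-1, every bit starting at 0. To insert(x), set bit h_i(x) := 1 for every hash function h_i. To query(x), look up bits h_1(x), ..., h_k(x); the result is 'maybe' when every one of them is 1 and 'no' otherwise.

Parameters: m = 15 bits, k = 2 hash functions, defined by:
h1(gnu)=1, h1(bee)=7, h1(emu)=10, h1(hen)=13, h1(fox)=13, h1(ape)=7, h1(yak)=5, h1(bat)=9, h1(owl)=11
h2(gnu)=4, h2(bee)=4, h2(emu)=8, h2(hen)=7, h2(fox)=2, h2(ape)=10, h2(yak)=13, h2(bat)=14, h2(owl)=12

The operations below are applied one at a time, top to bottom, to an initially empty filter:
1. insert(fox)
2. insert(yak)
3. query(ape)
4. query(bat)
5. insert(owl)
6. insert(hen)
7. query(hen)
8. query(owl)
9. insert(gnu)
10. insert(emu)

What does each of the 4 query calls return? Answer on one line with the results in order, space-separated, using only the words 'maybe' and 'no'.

Answer: no no maybe maybe

Derivation:
Start: bits=000000000000000
Op 1: insert fox -> sets bits 2 13 -> bits=001000000000010
Op 2: insert yak -> sets bits 5 13 -> bits=001001000000010
Op 3: query ape -> checks bit7=0, bit10=0 (has a 0) -> no
Op 4: query bat -> checks bit9=0, bit14=0 (has a 0) -> no
Op 5: insert owl -> sets bits 11 12 -> bits=001001000001110
Op 6: insert hen -> sets bits 7 13 -> bits=001001010001110
Op 7: query hen -> checks bit7=1, bit13=1 (all 1) -> maybe
Op 8: query owl -> checks bit11=1, bit12=1 (all 1) -> maybe
Op 9: insert gnu -> sets bits 1 4 -> bits=011011010001110
Op 10: insert emu -> sets bits 8 10 -> bits=011011011011110
Query results in order: no no maybe maybe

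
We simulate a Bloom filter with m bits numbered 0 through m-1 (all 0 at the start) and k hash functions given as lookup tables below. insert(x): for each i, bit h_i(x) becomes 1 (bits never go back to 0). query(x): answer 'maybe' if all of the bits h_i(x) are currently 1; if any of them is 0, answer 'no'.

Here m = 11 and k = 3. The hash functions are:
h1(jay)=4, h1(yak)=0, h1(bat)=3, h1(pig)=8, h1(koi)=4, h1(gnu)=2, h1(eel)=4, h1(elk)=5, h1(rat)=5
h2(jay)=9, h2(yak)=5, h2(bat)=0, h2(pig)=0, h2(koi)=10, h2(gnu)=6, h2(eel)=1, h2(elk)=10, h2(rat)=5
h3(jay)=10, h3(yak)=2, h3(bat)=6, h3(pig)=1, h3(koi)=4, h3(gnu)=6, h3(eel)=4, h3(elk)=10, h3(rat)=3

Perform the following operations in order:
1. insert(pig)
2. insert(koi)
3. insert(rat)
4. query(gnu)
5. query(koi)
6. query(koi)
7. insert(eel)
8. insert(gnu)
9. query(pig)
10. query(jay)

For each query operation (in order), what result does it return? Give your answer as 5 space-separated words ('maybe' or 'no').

Answer: no maybe maybe maybe no

Derivation:
Start: bits=00000000000
Op 1: insert pig -> sets bits 0 1 8 -> bits=11000000100
Op 2: insert koi -> sets bits 4 10 -> bits=11001000101
Op 3: insert rat -> sets bits 3 5 -> bits=11011100101
Op 4: query gnu -> checks bit2=0, bit6=0 (has a 0) -> no
Op 5: query koi -> checks bit4=1, bit10=1 (all 1) -> maybe
Op 6: query koi -> checks bit4=1, bit10=1 (all 1) -> maybe
Op 7: insert eel -> sets bits 1 4 -> bits=11011100101
Op 8: insert gnu -> sets bits 2 6 -> bits=11111110101
Op 9: query pig -> checks bit0=1, bit1=1, bit8=1 (all 1) -> maybe
Op 10: query jay -> checks bit4=1, bit9=0, bit10=1 (has a 0) -> no
Query results in order: no maybe maybe maybe no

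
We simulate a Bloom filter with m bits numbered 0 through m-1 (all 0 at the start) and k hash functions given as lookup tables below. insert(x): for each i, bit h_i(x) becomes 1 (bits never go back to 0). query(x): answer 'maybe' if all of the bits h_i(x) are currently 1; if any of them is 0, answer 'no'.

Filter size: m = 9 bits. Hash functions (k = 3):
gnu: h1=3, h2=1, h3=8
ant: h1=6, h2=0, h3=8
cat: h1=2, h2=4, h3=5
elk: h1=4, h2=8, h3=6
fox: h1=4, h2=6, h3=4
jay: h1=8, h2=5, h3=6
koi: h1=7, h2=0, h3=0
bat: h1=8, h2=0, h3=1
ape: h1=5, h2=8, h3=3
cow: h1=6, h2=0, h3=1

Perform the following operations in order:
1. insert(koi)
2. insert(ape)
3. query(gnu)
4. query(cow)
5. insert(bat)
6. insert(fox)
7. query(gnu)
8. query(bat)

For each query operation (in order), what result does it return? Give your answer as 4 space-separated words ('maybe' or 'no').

Answer: no no maybe maybe

Derivation:
Start: bits=000000000
Op 1: insert koi -> sets bits 0 7 -> bits=100000010
Op 2: insert ape -> sets bits 3 5 8 -> bits=100101011
Op 3: query gnu -> checks bit1=0, bit3=1, bit8=1 (has a 0) -> no
Op 4: query cow -> checks bit0=1, bit1=0, bit6=0 (has a 0) -> no
Op 5: insert bat -> sets bits 0 1 8 -> bits=110101011
Op 6: insert fox -> sets bits 4 6 -> bits=110111111
Op 7: query gnu -> checks bit1=1, bit3=1, bit8=1 (all 1) -> maybe
Op 8: query bat -> checks bit0=1, bit1=1, bit8=1 (all 1) -> maybe
Query results in order: no no maybe maybe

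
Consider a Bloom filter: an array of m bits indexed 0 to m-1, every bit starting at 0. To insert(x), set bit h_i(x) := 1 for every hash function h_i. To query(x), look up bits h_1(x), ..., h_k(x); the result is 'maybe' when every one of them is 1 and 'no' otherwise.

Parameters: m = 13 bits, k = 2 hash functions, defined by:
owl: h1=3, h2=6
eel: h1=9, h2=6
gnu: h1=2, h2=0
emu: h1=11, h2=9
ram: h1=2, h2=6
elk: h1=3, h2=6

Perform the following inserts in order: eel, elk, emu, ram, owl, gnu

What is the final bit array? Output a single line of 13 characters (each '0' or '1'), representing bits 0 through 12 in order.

Answer: 1011001001010

Derivation:
Start: bits=0000000000000
After insert 'eel': sets bits 6 9 -> bits=0000001001000
After insert 'elk': sets bits 3 6 -> bits=0001001001000
After insert 'emu': sets bits 9 11 -> bits=0001001001010
After insert 'ram': sets bits 2 6 -> bits=0011001001010
After insert 'owl': sets bits 3 6 -> bits=0011001001010
After insert 'gnu': sets bits 0 2 -> bits=1011001001010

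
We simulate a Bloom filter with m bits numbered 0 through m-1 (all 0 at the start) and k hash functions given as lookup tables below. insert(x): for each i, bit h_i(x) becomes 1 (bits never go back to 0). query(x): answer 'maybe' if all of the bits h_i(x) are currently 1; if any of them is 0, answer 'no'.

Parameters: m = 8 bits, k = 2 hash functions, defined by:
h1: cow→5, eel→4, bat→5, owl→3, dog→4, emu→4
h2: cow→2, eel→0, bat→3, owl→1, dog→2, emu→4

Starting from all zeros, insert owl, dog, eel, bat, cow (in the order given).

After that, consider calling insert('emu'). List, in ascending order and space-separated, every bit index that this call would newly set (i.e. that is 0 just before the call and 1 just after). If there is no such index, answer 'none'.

Answer: none

Derivation:
Start: bits=00000000
After insert 'owl': sets bits 1 3 -> bits=01010000
After insert 'dog': sets bits 2 4 -> bits=01111000
After insert 'eel': sets bits 0 4 -> bits=11111000
After insert 'bat': sets bits 3 5 -> bits=11111100
After insert 'cow': sets bits 2 5 -> bits=11111100
insert 'emu' would touch bits 4; currently bit4=1
Bits that are 0 among those (would change 0->1): none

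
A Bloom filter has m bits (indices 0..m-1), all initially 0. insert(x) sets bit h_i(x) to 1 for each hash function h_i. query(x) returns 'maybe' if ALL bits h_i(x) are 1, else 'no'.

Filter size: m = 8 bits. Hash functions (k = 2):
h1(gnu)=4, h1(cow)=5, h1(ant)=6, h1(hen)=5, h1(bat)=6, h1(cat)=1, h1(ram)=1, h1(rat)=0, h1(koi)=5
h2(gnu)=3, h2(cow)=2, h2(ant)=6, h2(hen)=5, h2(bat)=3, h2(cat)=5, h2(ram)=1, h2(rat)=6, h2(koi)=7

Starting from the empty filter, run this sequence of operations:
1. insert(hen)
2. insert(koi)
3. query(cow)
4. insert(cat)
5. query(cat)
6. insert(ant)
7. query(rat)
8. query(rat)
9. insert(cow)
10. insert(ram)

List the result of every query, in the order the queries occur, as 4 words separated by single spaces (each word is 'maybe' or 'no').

Answer: no maybe no no

Derivation:
Start: bits=00000000
Op 1: insert hen -> sets bits 5 -> bits=00000100
Op 2: insert koi -> sets bits 5 7 -> bits=00000101
Op 3: query cow -> checks bit2=0, bit5=1 (has a 0) -> no
Op 4: insert cat -> sets bits 1 5 -> bits=01000101
Op 5: query cat -> checks bit1=1, bit5=1 (all 1) -> maybe
Op 6: insert ant -> sets bits 6 -> bits=01000111
Op 7: query rat -> checks bit0=0, bit6=1 (has a 0) -> no
Op 8: query rat -> checks bit0=0, bit6=1 (has a 0) -> no
Op 9: insert cow -> sets bits 2 5 -> bits=01100111
Op 10: insert ram -> sets bits 1 -> bits=01100111
Query results in order: no maybe no no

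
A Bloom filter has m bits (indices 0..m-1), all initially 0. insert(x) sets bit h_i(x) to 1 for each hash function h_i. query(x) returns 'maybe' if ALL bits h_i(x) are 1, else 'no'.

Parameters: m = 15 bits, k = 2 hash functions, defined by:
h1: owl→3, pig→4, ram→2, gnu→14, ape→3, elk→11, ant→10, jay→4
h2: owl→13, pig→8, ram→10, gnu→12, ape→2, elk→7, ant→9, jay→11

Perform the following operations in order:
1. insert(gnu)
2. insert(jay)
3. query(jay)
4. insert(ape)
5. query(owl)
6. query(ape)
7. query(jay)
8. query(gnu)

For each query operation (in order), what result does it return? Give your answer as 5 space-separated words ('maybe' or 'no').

Start: bits=000000000000000
Op 1: insert gnu -> sets bits 12 14 -> bits=000000000000101
Op 2: insert jay -> sets bits 4 11 -> bits=000010000001101
Op 3: query jay -> checks bit4=1, bit11=1 (all 1) -> maybe
Op 4: insert ape -> sets bits 2 3 -> bits=001110000001101
Op 5: query owl -> checks bit3=1, bit13=0 (has a 0) -> no
Op 6: query ape -> checks bit2=1, bit3=1 (all 1) -> maybe
Op 7: query jay -> checks bit4=1, bit11=1 (all 1) -> maybe
Op 8: query gnu -> checks bit12=1, bit14=1 (all 1) -> maybe
Query results in order: maybe no maybe maybe maybe

Answer: maybe no maybe maybe maybe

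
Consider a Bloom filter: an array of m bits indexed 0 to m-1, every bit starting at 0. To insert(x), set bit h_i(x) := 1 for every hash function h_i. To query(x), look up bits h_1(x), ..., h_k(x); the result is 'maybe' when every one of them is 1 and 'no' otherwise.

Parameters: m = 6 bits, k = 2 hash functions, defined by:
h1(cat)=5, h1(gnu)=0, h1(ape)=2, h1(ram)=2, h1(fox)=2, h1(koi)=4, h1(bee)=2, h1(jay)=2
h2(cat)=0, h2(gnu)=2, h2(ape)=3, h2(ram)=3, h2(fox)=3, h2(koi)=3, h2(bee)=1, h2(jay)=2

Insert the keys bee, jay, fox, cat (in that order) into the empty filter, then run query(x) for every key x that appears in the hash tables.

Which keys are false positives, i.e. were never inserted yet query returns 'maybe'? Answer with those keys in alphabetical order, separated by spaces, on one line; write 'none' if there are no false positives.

Answer: ape gnu ram

Derivation:
Start: bits=000000
After insert 'bee': sets bits 1 2 -> bits=011000
After insert 'jay': sets bits 2 -> bits=011000
After insert 'fox': sets bits 2 3 -> bits=011100
After insert 'cat': sets bits 0 5 -> bits=111101
Not inserted: ape gnu koi ram — query each against bits=111101:
query ape: checks bit2=1, bit3=1 (all 1) -> maybe => FALSE POSITIVE
query gnu: checks bit0=1, bit2=1 (all 1) -> maybe => FALSE POSITIVE
query koi: checks bit3=1, bit4=0 (has a 0) -> no => not a false positive
query ram: checks bit2=1, bit3=1 (all 1) -> maybe => FALSE POSITIVE
False positives (alphabetical): ape gnu ram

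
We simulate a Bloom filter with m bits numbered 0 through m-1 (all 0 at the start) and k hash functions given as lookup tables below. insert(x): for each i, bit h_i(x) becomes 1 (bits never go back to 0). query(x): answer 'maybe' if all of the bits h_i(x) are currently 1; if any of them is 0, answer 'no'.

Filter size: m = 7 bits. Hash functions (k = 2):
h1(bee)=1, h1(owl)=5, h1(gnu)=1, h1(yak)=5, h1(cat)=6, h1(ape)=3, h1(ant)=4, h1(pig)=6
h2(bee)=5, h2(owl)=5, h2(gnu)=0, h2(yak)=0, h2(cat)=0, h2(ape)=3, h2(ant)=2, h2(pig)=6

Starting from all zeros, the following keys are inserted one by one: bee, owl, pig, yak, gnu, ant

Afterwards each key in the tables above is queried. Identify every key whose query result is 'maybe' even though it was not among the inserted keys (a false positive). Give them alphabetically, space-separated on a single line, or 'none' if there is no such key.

Start: bits=0000000
After insert 'bee': sets bits 1 5 -> bits=0100010
After insert 'owl': sets bits 5 -> bits=0100010
After insert 'pig': sets bits 6 -> bits=0100011
After insert 'yak': sets bits 0 5 -> bits=1100011
After insert 'gnu': sets bits 0 1 -> bits=1100011
After insert 'ant': sets bits 2 4 -> bits=1110111
Not inserted: ape cat — query each against bits=1110111:
query ape: checks bit3=0 (has a 0) -> no => not a false positive
query cat: checks bit0=1, bit6=1 (all 1) -> maybe => FALSE POSITIVE
False positives (alphabetical): cat

Answer: cat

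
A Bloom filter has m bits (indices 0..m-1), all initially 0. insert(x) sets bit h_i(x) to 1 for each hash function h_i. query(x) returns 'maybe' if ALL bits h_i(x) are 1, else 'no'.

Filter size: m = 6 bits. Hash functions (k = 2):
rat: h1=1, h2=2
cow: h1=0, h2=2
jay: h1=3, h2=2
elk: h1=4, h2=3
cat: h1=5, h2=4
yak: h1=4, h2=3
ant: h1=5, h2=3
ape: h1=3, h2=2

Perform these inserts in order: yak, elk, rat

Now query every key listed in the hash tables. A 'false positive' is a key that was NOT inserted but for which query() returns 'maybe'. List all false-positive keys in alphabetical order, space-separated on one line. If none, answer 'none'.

Start: bits=000000
After insert 'yak': sets bits 3 4 -> bits=000110
After insert 'elk': sets bits 3 4 -> bits=000110
After insert 'rat': sets bits 1 2 -> bits=011110
Not inserted: ant ape cat cow jay — query each against bits=011110:
query ant: checks bit3=1, bit5=0 (has a 0) -> no => not a false positive
query ape: checks bit2=1, bit3=1 (all 1) -> maybe => FALSE POSITIVE
query cat: checks bit4=1, bit5=0 (has a 0) -> no => not a false positive
query cow: checks bit0=0, bit2=1 (has a 0) -> no => not a false positive
query jay: checks bit2=1, bit3=1 (all 1) -> maybe => FALSE POSITIVE
False positives (alphabetical): ape jay

Answer: ape jay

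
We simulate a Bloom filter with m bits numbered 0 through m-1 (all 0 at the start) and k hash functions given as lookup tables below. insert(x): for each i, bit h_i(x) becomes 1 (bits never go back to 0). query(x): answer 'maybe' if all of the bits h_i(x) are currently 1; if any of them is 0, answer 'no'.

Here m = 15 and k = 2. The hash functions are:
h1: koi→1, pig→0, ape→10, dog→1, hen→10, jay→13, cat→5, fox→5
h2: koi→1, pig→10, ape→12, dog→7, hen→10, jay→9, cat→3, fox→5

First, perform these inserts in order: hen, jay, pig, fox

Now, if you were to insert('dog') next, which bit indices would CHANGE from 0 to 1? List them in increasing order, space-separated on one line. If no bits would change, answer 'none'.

Start: bits=000000000000000
After insert 'hen': sets bits 10 -> bits=000000000010000
After insert 'jay': sets bits 9 13 -> bits=000000000110010
After insert 'pig': sets bits 0 10 -> bits=100000000110010
After insert 'fox': sets bits 5 -> bits=100001000110010
insert 'dog' would touch bits 1 7; currently bit1=0, bit7=0
Bits that are 0 among those (would change 0->1): 1 7

Answer: 1 7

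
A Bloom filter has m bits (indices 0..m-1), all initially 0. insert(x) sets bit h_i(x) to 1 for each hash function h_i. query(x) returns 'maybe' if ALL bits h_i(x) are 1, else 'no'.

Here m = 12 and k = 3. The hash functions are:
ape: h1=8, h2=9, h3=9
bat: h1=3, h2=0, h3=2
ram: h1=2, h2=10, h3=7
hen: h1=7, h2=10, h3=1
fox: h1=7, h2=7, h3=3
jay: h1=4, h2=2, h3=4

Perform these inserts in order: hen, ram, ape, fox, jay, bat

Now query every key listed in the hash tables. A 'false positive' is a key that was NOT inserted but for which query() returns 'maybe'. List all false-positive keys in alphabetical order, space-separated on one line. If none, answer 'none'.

Start: bits=000000000000
After insert 'hen': sets bits 1 7 10 -> bits=010000010010
After insert 'ram': sets bits 2 7 10 -> bits=011000010010
After insert 'ape': sets bits 8 9 -> bits=011000011110
After insert 'fox': sets bits 3 7 -> bits=011100011110
After insert 'jay': sets bits 2 4 -> bits=011110011110
After insert 'bat': sets bits 0 2 3 -> bits=111110011110
Not inserted: (none) — query each against bits=111110011110:
False positives (alphabetical): none

Answer: none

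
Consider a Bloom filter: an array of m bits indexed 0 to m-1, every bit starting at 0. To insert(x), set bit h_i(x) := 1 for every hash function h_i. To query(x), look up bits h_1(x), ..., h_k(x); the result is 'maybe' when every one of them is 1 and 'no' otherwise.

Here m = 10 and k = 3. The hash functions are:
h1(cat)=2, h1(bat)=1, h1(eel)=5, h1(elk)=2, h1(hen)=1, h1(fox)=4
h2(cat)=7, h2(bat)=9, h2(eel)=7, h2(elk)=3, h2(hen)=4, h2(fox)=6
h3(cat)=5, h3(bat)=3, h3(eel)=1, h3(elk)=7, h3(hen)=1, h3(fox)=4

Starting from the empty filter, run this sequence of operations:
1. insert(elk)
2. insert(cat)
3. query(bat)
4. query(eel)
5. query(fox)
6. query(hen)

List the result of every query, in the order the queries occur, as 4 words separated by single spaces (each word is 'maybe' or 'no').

Start: bits=0000000000
Op 1: insert elk -> sets bits 2 3 7 -> bits=0011000100
Op 2: insert cat -> sets bits 2 5 7 -> bits=0011010100
Op 3: query bat -> checks bit1=0, bit3=1, bit9=0 (has a 0) -> no
Op 4: query eel -> checks bit1=0, bit5=1, bit7=1 (has a 0) -> no
Op 5: query fox -> checks bit4=0, bit6=0 (has a 0) -> no
Op 6: query hen -> checks bit1=0, bit4=0 (has a 0) -> no
Query results in order: no no no no

Answer: no no no no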